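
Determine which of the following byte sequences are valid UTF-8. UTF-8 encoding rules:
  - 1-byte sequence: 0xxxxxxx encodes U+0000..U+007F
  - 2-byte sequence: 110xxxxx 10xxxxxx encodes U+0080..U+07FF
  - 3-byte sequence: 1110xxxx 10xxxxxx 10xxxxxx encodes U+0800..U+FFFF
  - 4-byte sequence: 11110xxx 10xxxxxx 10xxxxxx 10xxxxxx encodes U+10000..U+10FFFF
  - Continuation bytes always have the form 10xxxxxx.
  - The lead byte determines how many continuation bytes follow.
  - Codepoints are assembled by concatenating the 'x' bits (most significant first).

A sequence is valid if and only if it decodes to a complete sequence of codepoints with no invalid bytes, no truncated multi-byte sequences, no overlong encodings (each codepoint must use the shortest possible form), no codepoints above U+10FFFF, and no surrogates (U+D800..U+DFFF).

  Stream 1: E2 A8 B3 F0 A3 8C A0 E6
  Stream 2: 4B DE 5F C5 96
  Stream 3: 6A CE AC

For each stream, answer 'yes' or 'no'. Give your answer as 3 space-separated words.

Answer: no no yes

Derivation:
Stream 1: error at byte offset 8. INVALID
Stream 2: error at byte offset 2. INVALID
Stream 3: decodes cleanly. VALID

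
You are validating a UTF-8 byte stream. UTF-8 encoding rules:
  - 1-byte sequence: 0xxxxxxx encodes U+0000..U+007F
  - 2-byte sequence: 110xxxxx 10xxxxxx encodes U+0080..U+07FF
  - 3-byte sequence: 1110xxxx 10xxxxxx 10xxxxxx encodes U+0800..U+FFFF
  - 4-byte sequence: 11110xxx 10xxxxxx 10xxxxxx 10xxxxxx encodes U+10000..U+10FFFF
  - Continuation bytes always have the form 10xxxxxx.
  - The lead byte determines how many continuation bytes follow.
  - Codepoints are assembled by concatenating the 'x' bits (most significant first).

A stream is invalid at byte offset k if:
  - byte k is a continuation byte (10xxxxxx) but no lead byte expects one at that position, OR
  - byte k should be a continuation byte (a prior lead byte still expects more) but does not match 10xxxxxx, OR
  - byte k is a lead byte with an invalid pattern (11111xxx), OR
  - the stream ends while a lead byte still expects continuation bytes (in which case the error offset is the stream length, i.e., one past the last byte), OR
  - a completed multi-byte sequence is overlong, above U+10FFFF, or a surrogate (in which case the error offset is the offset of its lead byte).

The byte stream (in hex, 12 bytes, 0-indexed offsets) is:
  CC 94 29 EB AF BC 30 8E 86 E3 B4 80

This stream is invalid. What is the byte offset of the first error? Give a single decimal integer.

Byte[0]=CC: 2-byte lead, need 1 cont bytes. acc=0xC
Byte[1]=94: continuation. acc=(acc<<6)|0x14=0x314
Completed: cp=U+0314 (starts at byte 0)
Byte[2]=29: 1-byte ASCII. cp=U+0029
Byte[3]=EB: 3-byte lead, need 2 cont bytes. acc=0xB
Byte[4]=AF: continuation. acc=(acc<<6)|0x2F=0x2EF
Byte[5]=BC: continuation. acc=(acc<<6)|0x3C=0xBBFC
Completed: cp=U+BBFC (starts at byte 3)
Byte[6]=30: 1-byte ASCII. cp=U+0030
Byte[7]=8E: INVALID lead byte (not 0xxx/110x/1110/11110)

Answer: 7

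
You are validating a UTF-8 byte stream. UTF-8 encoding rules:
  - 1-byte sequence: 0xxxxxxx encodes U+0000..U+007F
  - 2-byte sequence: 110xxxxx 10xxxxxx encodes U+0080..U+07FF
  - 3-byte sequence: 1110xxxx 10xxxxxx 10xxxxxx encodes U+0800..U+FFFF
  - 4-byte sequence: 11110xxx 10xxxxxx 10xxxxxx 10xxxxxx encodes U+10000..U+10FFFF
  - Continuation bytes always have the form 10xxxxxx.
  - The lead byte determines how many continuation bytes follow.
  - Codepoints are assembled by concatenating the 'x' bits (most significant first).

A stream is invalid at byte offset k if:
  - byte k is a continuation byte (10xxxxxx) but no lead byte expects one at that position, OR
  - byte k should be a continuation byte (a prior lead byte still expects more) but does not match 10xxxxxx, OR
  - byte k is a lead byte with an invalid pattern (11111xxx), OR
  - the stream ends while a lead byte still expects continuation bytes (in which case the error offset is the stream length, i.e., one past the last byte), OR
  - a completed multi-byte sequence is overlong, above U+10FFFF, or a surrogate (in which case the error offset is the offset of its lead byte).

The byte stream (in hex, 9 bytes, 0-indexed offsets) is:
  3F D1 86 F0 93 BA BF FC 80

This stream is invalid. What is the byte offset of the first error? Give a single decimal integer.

Answer: 7

Derivation:
Byte[0]=3F: 1-byte ASCII. cp=U+003F
Byte[1]=D1: 2-byte lead, need 1 cont bytes. acc=0x11
Byte[2]=86: continuation. acc=(acc<<6)|0x06=0x446
Completed: cp=U+0446 (starts at byte 1)
Byte[3]=F0: 4-byte lead, need 3 cont bytes. acc=0x0
Byte[4]=93: continuation. acc=(acc<<6)|0x13=0x13
Byte[5]=BA: continuation. acc=(acc<<6)|0x3A=0x4FA
Byte[6]=BF: continuation. acc=(acc<<6)|0x3F=0x13EBF
Completed: cp=U+13EBF (starts at byte 3)
Byte[7]=FC: INVALID lead byte (not 0xxx/110x/1110/11110)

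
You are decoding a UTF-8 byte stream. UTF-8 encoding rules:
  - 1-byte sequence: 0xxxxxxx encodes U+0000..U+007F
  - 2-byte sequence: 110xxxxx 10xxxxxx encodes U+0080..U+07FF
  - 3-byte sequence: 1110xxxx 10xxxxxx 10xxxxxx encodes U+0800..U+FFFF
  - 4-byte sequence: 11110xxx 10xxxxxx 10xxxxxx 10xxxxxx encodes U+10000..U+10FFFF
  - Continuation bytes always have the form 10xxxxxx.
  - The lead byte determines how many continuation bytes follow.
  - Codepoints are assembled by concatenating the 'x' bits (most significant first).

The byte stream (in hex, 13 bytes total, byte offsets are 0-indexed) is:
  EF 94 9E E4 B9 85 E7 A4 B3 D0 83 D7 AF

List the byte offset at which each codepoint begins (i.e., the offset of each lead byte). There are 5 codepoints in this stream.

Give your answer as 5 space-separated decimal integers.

Answer: 0 3 6 9 11

Derivation:
Byte[0]=EF: 3-byte lead, need 2 cont bytes. acc=0xF
Byte[1]=94: continuation. acc=(acc<<6)|0x14=0x3D4
Byte[2]=9E: continuation. acc=(acc<<6)|0x1E=0xF51E
Completed: cp=U+F51E (starts at byte 0)
Byte[3]=E4: 3-byte lead, need 2 cont bytes. acc=0x4
Byte[4]=B9: continuation. acc=(acc<<6)|0x39=0x139
Byte[5]=85: continuation. acc=(acc<<6)|0x05=0x4E45
Completed: cp=U+4E45 (starts at byte 3)
Byte[6]=E7: 3-byte lead, need 2 cont bytes. acc=0x7
Byte[7]=A4: continuation. acc=(acc<<6)|0x24=0x1E4
Byte[8]=B3: continuation. acc=(acc<<6)|0x33=0x7933
Completed: cp=U+7933 (starts at byte 6)
Byte[9]=D0: 2-byte lead, need 1 cont bytes. acc=0x10
Byte[10]=83: continuation. acc=(acc<<6)|0x03=0x403
Completed: cp=U+0403 (starts at byte 9)
Byte[11]=D7: 2-byte lead, need 1 cont bytes. acc=0x17
Byte[12]=AF: continuation. acc=(acc<<6)|0x2F=0x5EF
Completed: cp=U+05EF (starts at byte 11)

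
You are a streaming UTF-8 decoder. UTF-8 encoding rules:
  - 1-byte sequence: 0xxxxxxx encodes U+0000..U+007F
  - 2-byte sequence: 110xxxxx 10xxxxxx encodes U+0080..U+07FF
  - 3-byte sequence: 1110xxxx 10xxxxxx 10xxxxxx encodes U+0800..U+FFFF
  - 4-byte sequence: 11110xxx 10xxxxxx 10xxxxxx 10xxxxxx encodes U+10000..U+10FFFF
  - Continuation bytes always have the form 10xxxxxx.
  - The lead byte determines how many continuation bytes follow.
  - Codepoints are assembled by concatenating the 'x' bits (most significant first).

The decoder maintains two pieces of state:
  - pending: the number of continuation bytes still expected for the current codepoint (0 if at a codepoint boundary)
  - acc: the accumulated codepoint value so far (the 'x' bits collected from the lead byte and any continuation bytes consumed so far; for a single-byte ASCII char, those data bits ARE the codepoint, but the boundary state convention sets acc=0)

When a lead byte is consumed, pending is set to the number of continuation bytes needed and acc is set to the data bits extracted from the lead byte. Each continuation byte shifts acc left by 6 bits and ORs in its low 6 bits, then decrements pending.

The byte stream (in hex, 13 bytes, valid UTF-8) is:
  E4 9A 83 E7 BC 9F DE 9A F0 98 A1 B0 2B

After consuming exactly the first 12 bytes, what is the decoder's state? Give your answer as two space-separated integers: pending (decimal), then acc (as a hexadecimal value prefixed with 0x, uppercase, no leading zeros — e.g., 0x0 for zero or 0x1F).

Byte[0]=E4: 3-byte lead. pending=2, acc=0x4
Byte[1]=9A: continuation. acc=(acc<<6)|0x1A=0x11A, pending=1
Byte[2]=83: continuation. acc=(acc<<6)|0x03=0x4683, pending=0
Byte[3]=E7: 3-byte lead. pending=2, acc=0x7
Byte[4]=BC: continuation. acc=(acc<<6)|0x3C=0x1FC, pending=1
Byte[5]=9F: continuation. acc=(acc<<6)|0x1F=0x7F1F, pending=0
Byte[6]=DE: 2-byte lead. pending=1, acc=0x1E
Byte[7]=9A: continuation. acc=(acc<<6)|0x1A=0x79A, pending=0
Byte[8]=F0: 4-byte lead. pending=3, acc=0x0
Byte[9]=98: continuation. acc=(acc<<6)|0x18=0x18, pending=2
Byte[10]=A1: continuation. acc=(acc<<6)|0x21=0x621, pending=1
Byte[11]=B0: continuation. acc=(acc<<6)|0x30=0x18870, pending=0

Answer: 0 0x18870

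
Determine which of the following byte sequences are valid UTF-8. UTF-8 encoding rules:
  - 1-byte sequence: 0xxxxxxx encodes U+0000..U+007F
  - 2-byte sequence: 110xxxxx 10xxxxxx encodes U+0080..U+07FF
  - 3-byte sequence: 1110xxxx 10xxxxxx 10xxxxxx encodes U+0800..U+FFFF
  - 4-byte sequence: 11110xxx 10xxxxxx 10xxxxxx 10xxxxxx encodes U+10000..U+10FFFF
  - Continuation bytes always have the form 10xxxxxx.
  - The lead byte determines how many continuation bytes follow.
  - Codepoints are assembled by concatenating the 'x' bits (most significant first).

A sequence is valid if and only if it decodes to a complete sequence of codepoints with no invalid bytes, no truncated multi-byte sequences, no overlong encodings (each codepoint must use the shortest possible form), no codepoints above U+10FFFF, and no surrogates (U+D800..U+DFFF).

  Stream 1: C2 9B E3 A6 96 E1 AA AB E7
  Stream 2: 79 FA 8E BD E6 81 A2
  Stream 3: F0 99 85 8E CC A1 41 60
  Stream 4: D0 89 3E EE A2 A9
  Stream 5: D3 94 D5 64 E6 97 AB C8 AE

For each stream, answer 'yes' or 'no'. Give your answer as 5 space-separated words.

Stream 1: error at byte offset 9. INVALID
Stream 2: error at byte offset 1. INVALID
Stream 3: decodes cleanly. VALID
Stream 4: decodes cleanly. VALID
Stream 5: error at byte offset 3. INVALID

Answer: no no yes yes no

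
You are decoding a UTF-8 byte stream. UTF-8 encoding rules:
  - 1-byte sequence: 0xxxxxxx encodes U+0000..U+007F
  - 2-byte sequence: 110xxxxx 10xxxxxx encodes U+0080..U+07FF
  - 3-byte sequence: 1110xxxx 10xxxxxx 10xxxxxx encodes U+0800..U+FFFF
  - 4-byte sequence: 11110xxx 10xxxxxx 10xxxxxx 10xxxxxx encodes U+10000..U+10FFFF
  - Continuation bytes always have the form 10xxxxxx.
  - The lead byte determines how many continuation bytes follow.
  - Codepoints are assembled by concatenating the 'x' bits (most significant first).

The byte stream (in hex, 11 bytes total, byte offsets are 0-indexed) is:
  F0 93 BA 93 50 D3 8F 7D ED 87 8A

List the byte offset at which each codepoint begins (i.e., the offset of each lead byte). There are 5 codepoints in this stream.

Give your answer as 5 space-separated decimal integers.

Byte[0]=F0: 4-byte lead, need 3 cont bytes. acc=0x0
Byte[1]=93: continuation. acc=(acc<<6)|0x13=0x13
Byte[2]=BA: continuation. acc=(acc<<6)|0x3A=0x4FA
Byte[3]=93: continuation. acc=(acc<<6)|0x13=0x13E93
Completed: cp=U+13E93 (starts at byte 0)
Byte[4]=50: 1-byte ASCII. cp=U+0050
Byte[5]=D3: 2-byte lead, need 1 cont bytes. acc=0x13
Byte[6]=8F: continuation. acc=(acc<<6)|0x0F=0x4CF
Completed: cp=U+04CF (starts at byte 5)
Byte[7]=7D: 1-byte ASCII. cp=U+007D
Byte[8]=ED: 3-byte lead, need 2 cont bytes. acc=0xD
Byte[9]=87: continuation. acc=(acc<<6)|0x07=0x347
Byte[10]=8A: continuation. acc=(acc<<6)|0x0A=0xD1CA
Completed: cp=U+D1CA (starts at byte 8)

Answer: 0 4 5 7 8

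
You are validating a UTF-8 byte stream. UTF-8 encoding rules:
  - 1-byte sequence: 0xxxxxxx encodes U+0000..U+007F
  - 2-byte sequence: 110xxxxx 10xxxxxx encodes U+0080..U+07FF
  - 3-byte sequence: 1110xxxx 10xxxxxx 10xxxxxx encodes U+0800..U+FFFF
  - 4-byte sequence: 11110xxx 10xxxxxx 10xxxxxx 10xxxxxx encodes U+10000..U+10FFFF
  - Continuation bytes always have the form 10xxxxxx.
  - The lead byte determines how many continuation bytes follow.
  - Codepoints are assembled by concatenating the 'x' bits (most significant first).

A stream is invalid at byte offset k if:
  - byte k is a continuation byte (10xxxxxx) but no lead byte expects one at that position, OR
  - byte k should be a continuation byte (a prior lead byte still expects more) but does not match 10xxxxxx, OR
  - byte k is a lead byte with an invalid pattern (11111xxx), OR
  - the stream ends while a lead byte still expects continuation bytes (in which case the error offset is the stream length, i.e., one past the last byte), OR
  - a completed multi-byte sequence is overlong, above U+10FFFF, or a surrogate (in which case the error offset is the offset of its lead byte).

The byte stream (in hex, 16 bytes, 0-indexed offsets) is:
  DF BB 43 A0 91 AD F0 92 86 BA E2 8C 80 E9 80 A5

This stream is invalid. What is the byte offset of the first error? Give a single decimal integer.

Answer: 3

Derivation:
Byte[0]=DF: 2-byte lead, need 1 cont bytes. acc=0x1F
Byte[1]=BB: continuation. acc=(acc<<6)|0x3B=0x7FB
Completed: cp=U+07FB (starts at byte 0)
Byte[2]=43: 1-byte ASCII. cp=U+0043
Byte[3]=A0: INVALID lead byte (not 0xxx/110x/1110/11110)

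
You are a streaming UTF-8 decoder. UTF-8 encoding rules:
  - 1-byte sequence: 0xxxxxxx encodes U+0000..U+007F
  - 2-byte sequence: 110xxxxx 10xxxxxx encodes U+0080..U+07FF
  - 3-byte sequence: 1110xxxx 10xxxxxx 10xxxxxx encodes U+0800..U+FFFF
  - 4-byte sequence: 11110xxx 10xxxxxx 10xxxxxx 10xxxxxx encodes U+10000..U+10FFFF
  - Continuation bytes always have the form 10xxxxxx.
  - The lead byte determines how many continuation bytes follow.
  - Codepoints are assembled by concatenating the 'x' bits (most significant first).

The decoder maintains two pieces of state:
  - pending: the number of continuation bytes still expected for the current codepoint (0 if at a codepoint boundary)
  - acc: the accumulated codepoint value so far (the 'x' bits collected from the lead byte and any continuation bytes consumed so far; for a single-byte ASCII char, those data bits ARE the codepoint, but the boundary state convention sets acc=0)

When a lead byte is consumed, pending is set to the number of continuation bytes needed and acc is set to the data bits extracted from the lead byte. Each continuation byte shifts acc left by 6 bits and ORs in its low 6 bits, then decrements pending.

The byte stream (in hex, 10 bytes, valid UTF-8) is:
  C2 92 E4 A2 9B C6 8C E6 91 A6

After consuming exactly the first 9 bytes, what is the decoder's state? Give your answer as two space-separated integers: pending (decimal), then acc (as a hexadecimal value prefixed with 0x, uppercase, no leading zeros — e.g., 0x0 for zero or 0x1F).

Answer: 1 0x191

Derivation:
Byte[0]=C2: 2-byte lead. pending=1, acc=0x2
Byte[1]=92: continuation. acc=(acc<<6)|0x12=0x92, pending=0
Byte[2]=E4: 3-byte lead. pending=2, acc=0x4
Byte[3]=A2: continuation. acc=(acc<<6)|0x22=0x122, pending=1
Byte[4]=9B: continuation. acc=(acc<<6)|0x1B=0x489B, pending=0
Byte[5]=C6: 2-byte lead. pending=1, acc=0x6
Byte[6]=8C: continuation. acc=(acc<<6)|0x0C=0x18C, pending=0
Byte[7]=E6: 3-byte lead. pending=2, acc=0x6
Byte[8]=91: continuation. acc=(acc<<6)|0x11=0x191, pending=1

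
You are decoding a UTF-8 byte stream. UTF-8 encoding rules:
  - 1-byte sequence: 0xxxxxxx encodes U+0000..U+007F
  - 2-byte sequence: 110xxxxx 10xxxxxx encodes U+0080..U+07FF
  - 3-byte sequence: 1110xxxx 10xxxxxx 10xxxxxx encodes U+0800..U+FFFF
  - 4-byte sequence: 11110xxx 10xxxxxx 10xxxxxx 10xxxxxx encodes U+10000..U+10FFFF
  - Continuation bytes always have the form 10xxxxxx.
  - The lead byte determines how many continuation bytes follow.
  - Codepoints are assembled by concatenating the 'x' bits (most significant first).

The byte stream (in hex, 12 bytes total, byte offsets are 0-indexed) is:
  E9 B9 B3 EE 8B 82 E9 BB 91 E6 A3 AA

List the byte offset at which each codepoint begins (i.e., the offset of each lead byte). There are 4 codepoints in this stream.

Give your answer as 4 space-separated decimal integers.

Answer: 0 3 6 9

Derivation:
Byte[0]=E9: 3-byte lead, need 2 cont bytes. acc=0x9
Byte[1]=B9: continuation. acc=(acc<<6)|0x39=0x279
Byte[2]=B3: continuation. acc=(acc<<6)|0x33=0x9E73
Completed: cp=U+9E73 (starts at byte 0)
Byte[3]=EE: 3-byte lead, need 2 cont bytes. acc=0xE
Byte[4]=8B: continuation. acc=(acc<<6)|0x0B=0x38B
Byte[5]=82: continuation. acc=(acc<<6)|0x02=0xE2C2
Completed: cp=U+E2C2 (starts at byte 3)
Byte[6]=E9: 3-byte lead, need 2 cont bytes. acc=0x9
Byte[7]=BB: continuation. acc=(acc<<6)|0x3B=0x27B
Byte[8]=91: continuation. acc=(acc<<6)|0x11=0x9ED1
Completed: cp=U+9ED1 (starts at byte 6)
Byte[9]=E6: 3-byte lead, need 2 cont bytes. acc=0x6
Byte[10]=A3: continuation. acc=(acc<<6)|0x23=0x1A3
Byte[11]=AA: continuation. acc=(acc<<6)|0x2A=0x68EA
Completed: cp=U+68EA (starts at byte 9)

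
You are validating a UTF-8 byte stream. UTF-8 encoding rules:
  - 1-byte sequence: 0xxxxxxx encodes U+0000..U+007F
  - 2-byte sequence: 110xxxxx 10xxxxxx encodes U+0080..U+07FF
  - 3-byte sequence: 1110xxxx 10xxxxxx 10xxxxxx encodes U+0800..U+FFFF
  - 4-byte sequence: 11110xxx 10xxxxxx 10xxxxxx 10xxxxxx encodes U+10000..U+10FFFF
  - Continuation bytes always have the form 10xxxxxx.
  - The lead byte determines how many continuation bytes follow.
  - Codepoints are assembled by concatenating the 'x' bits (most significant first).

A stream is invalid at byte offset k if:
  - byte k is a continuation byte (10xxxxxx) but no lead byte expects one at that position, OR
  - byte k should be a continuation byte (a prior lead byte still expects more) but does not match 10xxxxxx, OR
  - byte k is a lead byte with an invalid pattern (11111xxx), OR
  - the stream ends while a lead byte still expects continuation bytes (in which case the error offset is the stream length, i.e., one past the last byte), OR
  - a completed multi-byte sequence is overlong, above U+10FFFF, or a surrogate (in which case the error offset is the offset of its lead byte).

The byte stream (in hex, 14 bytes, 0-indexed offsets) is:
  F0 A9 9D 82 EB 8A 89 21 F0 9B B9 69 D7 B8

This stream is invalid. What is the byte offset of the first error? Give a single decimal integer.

Answer: 11

Derivation:
Byte[0]=F0: 4-byte lead, need 3 cont bytes. acc=0x0
Byte[1]=A9: continuation. acc=(acc<<6)|0x29=0x29
Byte[2]=9D: continuation. acc=(acc<<6)|0x1D=0xA5D
Byte[3]=82: continuation. acc=(acc<<6)|0x02=0x29742
Completed: cp=U+29742 (starts at byte 0)
Byte[4]=EB: 3-byte lead, need 2 cont bytes. acc=0xB
Byte[5]=8A: continuation. acc=(acc<<6)|0x0A=0x2CA
Byte[6]=89: continuation. acc=(acc<<6)|0x09=0xB289
Completed: cp=U+B289 (starts at byte 4)
Byte[7]=21: 1-byte ASCII. cp=U+0021
Byte[8]=F0: 4-byte lead, need 3 cont bytes. acc=0x0
Byte[9]=9B: continuation. acc=(acc<<6)|0x1B=0x1B
Byte[10]=B9: continuation. acc=(acc<<6)|0x39=0x6F9
Byte[11]=69: expected 10xxxxxx continuation. INVALID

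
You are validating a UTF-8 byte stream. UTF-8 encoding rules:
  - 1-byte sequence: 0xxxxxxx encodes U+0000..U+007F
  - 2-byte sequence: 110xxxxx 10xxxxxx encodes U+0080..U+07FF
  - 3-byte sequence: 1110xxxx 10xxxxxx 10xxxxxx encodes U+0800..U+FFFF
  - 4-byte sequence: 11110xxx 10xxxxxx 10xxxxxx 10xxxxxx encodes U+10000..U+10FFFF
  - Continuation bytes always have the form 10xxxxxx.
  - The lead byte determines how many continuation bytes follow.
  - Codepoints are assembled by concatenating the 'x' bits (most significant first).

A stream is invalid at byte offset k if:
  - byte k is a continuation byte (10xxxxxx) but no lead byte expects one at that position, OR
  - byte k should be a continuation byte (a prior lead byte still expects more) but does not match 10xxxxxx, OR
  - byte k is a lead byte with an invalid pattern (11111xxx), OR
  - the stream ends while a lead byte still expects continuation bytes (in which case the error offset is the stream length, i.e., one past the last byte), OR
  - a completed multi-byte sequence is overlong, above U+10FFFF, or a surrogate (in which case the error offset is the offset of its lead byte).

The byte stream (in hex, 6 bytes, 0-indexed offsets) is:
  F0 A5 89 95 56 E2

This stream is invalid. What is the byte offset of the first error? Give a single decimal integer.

Answer: 6

Derivation:
Byte[0]=F0: 4-byte lead, need 3 cont bytes. acc=0x0
Byte[1]=A5: continuation. acc=(acc<<6)|0x25=0x25
Byte[2]=89: continuation. acc=(acc<<6)|0x09=0x949
Byte[3]=95: continuation. acc=(acc<<6)|0x15=0x25255
Completed: cp=U+25255 (starts at byte 0)
Byte[4]=56: 1-byte ASCII. cp=U+0056
Byte[5]=E2: 3-byte lead, need 2 cont bytes. acc=0x2
Byte[6]: stream ended, expected continuation. INVALID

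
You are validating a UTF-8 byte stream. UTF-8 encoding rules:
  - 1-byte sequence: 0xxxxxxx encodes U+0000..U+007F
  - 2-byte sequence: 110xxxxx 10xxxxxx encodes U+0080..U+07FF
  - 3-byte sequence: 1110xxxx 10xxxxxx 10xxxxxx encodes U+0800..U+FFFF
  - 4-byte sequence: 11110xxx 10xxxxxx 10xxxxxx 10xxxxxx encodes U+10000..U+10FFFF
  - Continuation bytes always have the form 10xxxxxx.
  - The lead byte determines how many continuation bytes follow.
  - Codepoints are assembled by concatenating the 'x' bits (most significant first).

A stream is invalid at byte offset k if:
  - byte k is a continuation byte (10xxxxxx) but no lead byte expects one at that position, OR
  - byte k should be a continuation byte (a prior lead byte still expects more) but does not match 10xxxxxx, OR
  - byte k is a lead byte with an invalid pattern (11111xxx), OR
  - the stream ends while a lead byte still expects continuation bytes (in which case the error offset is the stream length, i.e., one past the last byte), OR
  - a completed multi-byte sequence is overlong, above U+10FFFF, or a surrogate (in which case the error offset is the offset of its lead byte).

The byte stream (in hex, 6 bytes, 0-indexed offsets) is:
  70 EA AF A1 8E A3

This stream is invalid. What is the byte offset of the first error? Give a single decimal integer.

Byte[0]=70: 1-byte ASCII. cp=U+0070
Byte[1]=EA: 3-byte lead, need 2 cont bytes. acc=0xA
Byte[2]=AF: continuation. acc=(acc<<6)|0x2F=0x2AF
Byte[3]=A1: continuation. acc=(acc<<6)|0x21=0xABE1
Completed: cp=U+ABE1 (starts at byte 1)
Byte[4]=8E: INVALID lead byte (not 0xxx/110x/1110/11110)

Answer: 4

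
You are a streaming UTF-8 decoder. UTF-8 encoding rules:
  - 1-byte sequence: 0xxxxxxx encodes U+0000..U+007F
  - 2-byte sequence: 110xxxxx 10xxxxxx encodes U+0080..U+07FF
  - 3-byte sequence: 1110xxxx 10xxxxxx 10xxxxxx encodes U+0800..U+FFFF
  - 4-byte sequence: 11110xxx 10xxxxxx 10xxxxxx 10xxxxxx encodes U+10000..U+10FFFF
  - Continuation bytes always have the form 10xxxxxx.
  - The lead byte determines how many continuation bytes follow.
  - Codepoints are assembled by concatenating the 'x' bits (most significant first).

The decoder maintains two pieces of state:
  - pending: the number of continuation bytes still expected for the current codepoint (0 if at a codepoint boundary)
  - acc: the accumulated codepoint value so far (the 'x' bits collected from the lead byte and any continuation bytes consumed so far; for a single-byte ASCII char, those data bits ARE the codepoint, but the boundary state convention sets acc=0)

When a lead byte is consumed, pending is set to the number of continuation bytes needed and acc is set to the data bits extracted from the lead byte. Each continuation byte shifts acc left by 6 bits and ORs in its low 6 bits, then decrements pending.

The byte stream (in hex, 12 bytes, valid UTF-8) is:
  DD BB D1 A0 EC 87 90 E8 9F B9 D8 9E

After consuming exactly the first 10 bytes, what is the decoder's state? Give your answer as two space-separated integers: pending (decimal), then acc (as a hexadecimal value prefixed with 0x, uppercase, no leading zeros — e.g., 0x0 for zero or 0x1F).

Byte[0]=DD: 2-byte lead. pending=1, acc=0x1D
Byte[1]=BB: continuation. acc=(acc<<6)|0x3B=0x77B, pending=0
Byte[2]=D1: 2-byte lead. pending=1, acc=0x11
Byte[3]=A0: continuation. acc=(acc<<6)|0x20=0x460, pending=0
Byte[4]=EC: 3-byte lead. pending=2, acc=0xC
Byte[5]=87: continuation. acc=(acc<<6)|0x07=0x307, pending=1
Byte[6]=90: continuation. acc=(acc<<6)|0x10=0xC1D0, pending=0
Byte[7]=E8: 3-byte lead. pending=2, acc=0x8
Byte[8]=9F: continuation. acc=(acc<<6)|0x1F=0x21F, pending=1
Byte[9]=B9: continuation. acc=(acc<<6)|0x39=0x87F9, pending=0

Answer: 0 0x87F9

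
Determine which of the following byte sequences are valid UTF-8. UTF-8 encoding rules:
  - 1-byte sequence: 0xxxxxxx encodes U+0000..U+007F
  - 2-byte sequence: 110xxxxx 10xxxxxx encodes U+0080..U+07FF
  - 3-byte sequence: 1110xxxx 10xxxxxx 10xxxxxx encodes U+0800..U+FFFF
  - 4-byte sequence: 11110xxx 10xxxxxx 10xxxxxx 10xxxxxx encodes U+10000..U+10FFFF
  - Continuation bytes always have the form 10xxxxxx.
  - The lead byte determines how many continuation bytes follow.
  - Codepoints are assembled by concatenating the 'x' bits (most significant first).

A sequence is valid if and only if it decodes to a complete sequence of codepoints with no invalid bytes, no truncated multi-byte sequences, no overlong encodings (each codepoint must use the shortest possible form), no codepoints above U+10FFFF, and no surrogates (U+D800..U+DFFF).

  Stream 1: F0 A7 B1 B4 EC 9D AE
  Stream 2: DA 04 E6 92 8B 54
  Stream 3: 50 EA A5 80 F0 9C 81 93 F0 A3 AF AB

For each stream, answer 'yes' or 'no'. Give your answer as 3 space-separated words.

Stream 1: decodes cleanly. VALID
Stream 2: error at byte offset 1. INVALID
Stream 3: decodes cleanly. VALID

Answer: yes no yes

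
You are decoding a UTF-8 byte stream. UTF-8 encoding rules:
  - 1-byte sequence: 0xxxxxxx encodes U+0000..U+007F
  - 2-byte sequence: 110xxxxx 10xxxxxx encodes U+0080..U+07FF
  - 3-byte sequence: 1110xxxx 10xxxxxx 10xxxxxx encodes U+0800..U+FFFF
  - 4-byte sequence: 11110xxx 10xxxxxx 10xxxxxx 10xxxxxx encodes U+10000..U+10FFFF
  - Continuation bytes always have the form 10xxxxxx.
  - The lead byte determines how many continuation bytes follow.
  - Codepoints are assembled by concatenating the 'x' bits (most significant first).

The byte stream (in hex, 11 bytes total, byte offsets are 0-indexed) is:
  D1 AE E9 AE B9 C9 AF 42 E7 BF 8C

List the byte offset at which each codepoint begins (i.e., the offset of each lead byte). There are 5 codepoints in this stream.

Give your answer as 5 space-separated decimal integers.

Byte[0]=D1: 2-byte lead, need 1 cont bytes. acc=0x11
Byte[1]=AE: continuation. acc=(acc<<6)|0x2E=0x46E
Completed: cp=U+046E (starts at byte 0)
Byte[2]=E9: 3-byte lead, need 2 cont bytes. acc=0x9
Byte[3]=AE: continuation. acc=(acc<<6)|0x2E=0x26E
Byte[4]=B9: continuation. acc=(acc<<6)|0x39=0x9BB9
Completed: cp=U+9BB9 (starts at byte 2)
Byte[5]=C9: 2-byte lead, need 1 cont bytes. acc=0x9
Byte[6]=AF: continuation. acc=(acc<<6)|0x2F=0x26F
Completed: cp=U+026F (starts at byte 5)
Byte[7]=42: 1-byte ASCII. cp=U+0042
Byte[8]=E7: 3-byte lead, need 2 cont bytes. acc=0x7
Byte[9]=BF: continuation. acc=(acc<<6)|0x3F=0x1FF
Byte[10]=8C: continuation. acc=(acc<<6)|0x0C=0x7FCC
Completed: cp=U+7FCC (starts at byte 8)

Answer: 0 2 5 7 8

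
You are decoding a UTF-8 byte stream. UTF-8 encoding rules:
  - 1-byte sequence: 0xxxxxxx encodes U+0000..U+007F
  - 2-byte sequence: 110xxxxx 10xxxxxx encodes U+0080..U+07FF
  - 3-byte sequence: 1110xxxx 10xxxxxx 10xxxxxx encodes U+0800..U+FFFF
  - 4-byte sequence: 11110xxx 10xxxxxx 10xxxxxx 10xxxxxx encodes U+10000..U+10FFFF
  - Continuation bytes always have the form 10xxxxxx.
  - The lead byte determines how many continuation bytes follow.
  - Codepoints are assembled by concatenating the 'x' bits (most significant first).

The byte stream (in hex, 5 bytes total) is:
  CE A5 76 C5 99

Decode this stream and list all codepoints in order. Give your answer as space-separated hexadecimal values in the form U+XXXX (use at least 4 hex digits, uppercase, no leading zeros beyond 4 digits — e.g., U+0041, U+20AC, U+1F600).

Answer: U+03A5 U+0076 U+0159

Derivation:
Byte[0]=CE: 2-byte lead, need 1 cont bytes. acc=0xE
Byte[1]=A5: continuation. acc=(acc<<6)|0x25=0x3A5
Completed: cp=U+03A5 (starts at byte 0)
Byte[2]=76: 1-byte ASCII. cp=U+0076
Byte[3]=C5: 2-byte lead, need 1 cont bytes. acc=0x5
Byte[4]=99: continuation. acc=(acc<<6)|0x19=0x159
Completed: cp=U+0159 (starts at byte 3)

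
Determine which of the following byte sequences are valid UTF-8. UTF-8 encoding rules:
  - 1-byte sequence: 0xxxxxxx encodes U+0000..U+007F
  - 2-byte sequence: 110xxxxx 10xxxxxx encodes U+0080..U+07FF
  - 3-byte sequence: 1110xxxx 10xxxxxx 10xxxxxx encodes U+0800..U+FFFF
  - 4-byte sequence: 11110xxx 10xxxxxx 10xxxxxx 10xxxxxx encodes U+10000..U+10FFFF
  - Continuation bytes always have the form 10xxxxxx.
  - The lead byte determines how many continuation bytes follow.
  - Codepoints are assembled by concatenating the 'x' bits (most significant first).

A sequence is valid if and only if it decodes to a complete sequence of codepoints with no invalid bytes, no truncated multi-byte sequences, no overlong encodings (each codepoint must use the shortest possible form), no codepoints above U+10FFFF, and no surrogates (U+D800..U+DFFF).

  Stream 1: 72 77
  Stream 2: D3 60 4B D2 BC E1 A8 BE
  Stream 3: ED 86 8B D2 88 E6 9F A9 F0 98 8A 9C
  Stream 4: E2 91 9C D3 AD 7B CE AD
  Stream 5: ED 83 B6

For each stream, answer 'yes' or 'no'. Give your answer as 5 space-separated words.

Stream 1: decodes cleanly. VALID
Stream 2: error at byte offset 1. INVALID
Stream 3: decodes cleanly. VALID
Stream 4: decodes cleanly. VALID
Stream 5: decodes cleanly. VALID

Answer: yes no yes yes yes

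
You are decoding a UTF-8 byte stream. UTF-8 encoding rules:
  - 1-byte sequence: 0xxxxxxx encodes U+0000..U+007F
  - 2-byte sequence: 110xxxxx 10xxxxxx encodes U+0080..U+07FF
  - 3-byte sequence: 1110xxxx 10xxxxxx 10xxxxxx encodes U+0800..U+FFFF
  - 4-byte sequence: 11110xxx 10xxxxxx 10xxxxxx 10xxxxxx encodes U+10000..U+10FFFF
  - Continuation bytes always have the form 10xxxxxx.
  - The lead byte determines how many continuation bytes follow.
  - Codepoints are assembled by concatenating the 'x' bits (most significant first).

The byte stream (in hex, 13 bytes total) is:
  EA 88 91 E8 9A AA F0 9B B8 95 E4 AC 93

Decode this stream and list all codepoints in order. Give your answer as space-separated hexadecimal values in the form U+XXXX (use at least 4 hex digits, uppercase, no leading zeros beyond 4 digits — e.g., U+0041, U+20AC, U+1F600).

Answer: U+A211 U+86AA U+1BE15 U+4B13

Derivation:
Byte[0]=EA: 3-byte lead, need 2 cont bytes. acc=0xA
Byte[1]=88: continuation. acc=(acc<<6)|0x08=0x288
Byte[2]=91: continuation. acc=(acc<<6)|0x11=0xA211
Completed: cp=U+A211 (starts at byte 0)
Byte[3]=E8: 3-byte lead, need 2 cont bytes. acc=0x8
Byte[4]=9A: continuation. acc=(acc<<6)|0x1A=0x21A
Byte[5]=AA: continuation. acc=(acc<<6)|0x2A=0x86AA
Completed: cp=U+86AA (starts at byte 3)
Byte[6]=F0: 4-byte lead, need 3 cont bytes. acc=0x0
Byte[7]=9B: continuation. acc=(acc<<6)|0x1B=0x1B
Byte[8]=B8: continuation. acc=(acc<<6)|0x38=0x6F8
Byte[9]=95: continuation. acc=(acc<<6)|0x15=0x1BE15
Completed: cp=U+1BE15 (starts at byte 6)
Byte[10]=E4: 3-byte lead, need 2 cont bytes. acc=0x4
Byte[11]=AC: continuation. acc=(acc<<6)|0x2C=0x12C
Byte[12]=93: continuation. acc=(acc<<6)|0x13=0x4B13
Completed: cp=U+4B13 (starts at byte 10)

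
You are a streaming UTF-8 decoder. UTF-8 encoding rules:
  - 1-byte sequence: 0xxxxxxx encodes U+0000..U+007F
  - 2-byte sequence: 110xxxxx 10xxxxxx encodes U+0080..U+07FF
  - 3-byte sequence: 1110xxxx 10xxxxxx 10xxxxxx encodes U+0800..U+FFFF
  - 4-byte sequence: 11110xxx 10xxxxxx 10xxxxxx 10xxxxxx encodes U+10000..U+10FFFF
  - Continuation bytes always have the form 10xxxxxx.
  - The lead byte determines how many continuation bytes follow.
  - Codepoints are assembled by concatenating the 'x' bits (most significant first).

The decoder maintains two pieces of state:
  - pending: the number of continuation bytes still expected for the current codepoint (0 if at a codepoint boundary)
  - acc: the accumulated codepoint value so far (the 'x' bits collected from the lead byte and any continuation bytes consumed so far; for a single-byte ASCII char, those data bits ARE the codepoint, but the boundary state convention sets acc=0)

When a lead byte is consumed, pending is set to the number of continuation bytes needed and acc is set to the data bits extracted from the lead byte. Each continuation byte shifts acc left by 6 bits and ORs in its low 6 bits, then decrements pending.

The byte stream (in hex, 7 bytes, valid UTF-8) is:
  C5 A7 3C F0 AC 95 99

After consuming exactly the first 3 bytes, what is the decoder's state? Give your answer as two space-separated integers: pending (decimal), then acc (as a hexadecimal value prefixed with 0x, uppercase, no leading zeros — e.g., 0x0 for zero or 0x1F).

Byte[0]=C5: 2-byte lead. pending=1, acc=0x5
Byte[1]=A7: continuation. acc=(acc<<6)|0x27=0x167, pending=0
Byte[2]=3C: 1-byte. pending=0, acc=0x0

Answer: 0 0x0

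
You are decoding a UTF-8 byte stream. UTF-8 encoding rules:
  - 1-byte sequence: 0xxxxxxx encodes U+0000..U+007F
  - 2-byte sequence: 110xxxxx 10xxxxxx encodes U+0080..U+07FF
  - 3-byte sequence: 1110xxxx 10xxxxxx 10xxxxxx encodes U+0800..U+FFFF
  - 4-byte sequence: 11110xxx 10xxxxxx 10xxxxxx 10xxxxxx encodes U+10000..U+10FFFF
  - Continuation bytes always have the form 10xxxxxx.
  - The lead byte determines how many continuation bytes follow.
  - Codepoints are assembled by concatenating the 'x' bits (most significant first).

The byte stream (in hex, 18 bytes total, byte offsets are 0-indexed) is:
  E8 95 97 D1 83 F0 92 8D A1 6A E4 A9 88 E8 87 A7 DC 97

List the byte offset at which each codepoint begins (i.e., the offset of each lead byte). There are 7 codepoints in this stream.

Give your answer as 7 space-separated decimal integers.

Byte[0]=E8: 3-byte lead, need 2 cont bytes. acc=0x8
Byte[1]=95: continuation. acc=(acc<<6)|0x15=0x215
Byte[2]=97: continuation. acc=(acc<<6)|0x17=0x8557
Completed: cp=U+8557 (starts at byte 0)
Byte[3]=D1: 2-byte lead, need 1 cont bytes. acc=0x11
Byte[4]=83: continuation. acc=(acc<<6)|0x03=0x443
Completed: cp=U+0443 (starts at byte 3)
Byte[5]=F0: 4-byte lead, need 3 cont bytes. acc=0x0
Byte[6]=92: continuation. acc=(acc<<6)|0x12=0x12
Byte[7]=8D: continuation. acc=(acc<<6)|0x0D=0x48D
Byte[8]=A1: continuation. acc=(acc<<6)|0x21=0x12361
Completed: cp=U+12361 (starts at byte 5)
Byte[9]=6A: 1-byte ASCII. cp=U+006A
Byte[10]=E4: 3-byte lead, need 2 cont bytes. acc=0x4
Byte[11]=A9: continuation. acc=(acc<<6)|0x29=0x129
Byte[12]=88: continuation. acc=(acc<<6)|0x08=0x4A48
Completed: cp=U+4A48 (starts at byte 10)
Byte[13]=E8: 3-byte lead, need 2 cont bytes. acc=0x8
Byte[14]=87: continuation. acc=(acc<<6)|0x07=0x207
Byte[15]=A7: continuation. acc=(acc<<6)|0x27=0x81E7
Completed: cp=U+81E7 (starts at byte 13)
Byte[16]=DC: 2-byte lead, need 1 cont bytes. acc=0x1C
Byte[17]=97: continuation. acc=(acc<<6)|0x17=0x717
Completed: cp=U+0717 (starts at byte 16)

Answer: 0 3 5 9 10 13 16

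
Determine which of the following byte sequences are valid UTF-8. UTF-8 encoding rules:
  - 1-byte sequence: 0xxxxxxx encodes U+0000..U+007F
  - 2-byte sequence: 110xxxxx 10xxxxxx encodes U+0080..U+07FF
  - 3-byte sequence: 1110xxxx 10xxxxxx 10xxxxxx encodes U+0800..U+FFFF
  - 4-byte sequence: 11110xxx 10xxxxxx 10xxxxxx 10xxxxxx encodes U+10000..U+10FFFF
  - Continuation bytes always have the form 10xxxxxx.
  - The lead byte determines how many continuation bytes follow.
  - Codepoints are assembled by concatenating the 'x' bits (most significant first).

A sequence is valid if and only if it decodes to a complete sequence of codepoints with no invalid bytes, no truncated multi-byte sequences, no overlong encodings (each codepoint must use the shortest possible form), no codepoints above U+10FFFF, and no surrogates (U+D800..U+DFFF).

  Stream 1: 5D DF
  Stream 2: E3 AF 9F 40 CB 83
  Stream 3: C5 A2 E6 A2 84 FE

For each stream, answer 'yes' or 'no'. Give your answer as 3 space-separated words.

Answer: no yes no

Derivation:
Stream 1: error at byte offset 2. INVALID
Stream 2: decodes cleanly. VALID
Stream 3: error at byte offset 5. INVALID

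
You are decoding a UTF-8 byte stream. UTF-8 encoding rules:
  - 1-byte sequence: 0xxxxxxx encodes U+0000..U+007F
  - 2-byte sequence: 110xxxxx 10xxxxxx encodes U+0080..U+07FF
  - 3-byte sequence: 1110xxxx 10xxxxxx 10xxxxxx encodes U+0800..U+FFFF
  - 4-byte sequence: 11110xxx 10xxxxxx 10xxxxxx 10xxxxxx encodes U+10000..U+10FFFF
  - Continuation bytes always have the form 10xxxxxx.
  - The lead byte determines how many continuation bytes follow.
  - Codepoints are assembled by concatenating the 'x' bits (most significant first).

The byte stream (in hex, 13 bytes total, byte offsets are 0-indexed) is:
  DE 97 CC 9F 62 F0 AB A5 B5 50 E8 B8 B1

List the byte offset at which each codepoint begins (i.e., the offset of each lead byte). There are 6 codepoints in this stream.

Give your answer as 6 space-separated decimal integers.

Byte[0]=DE: 2-byte lead, need 1 cont bytes. acc=0x1E
Byte[1]=97: continuation. acc=(acc<<6)|0x17=0x797
Completed: cp=U+0797 (starts at byte 0)
Byte[2]=CC: 2-byte lead, need 1 cont bytes. acc=0xC
Byte[3]=9F: continuation. acc=(acc<<6)|0x1F=0x31F
Completed: cp=U+031F (starts at byte 2)
Byte[4]=62: 1-byte ASCII. cp=U+0062
Byte[5]=F0: 4-byte lead, need 3 cont bytes. acc=0x0
Byte[6]=AB: continuation. acc=(acc<<6)|0x2B=0x2B
Byte[7]=A5: continuation. acc=(acc<<6)|0x25=0xAE5
Byte[8]=B5: continuation. acc=(acc<<6)|0x35=0x2B975
Completed: cp=U+2B975 (starts at byte 5)
Byte[9]=50: 1-byte ASCII. cp=U+0050
Byte[10]=E8: 3-byte lead, need 2 cont bytes. acc=0x8
Byte[11]=B8: continuation. acc=(acc<<6)|0x38=0x238
Byte[12]=B1: continuation. acc=(acc<<6)|0x31=0x8E31
Completed: cp=U+8E31 (starts at byte 10)

Answer: 0 2 4 5 9 10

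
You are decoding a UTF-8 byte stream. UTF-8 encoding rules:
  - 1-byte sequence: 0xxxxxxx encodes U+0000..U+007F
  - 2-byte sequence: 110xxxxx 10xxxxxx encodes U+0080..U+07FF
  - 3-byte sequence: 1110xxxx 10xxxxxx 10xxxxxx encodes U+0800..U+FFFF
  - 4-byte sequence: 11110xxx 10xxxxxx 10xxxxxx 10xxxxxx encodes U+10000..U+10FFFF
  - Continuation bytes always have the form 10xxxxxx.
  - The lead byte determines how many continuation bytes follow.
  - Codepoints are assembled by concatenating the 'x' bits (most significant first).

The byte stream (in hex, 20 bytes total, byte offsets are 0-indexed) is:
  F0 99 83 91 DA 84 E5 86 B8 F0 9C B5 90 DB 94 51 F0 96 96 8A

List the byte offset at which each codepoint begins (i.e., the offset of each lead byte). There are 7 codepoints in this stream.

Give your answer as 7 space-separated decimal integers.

Byte[0]=F0: 4-byte lead, need 3 cont bytes. acc=0x0
Byte[1]=99: continuation. acc=(acc<<6)|0x19=0x19
Byte[2]=83: continuation. acc=(acc<<6)|0x03=0x643
Byte[3]=91: continuation. acc=(acc<<6)|0x11=0x190D1
Completed: cp=U+190D1 (starts at byte 0)
Byte[4]=DA: 2-byte lead, need 1 cont bytes. acc=0x1A
Byte[5]=84: continuation. acc=(acc<<6)|0x04=0x684
Completed: cp=U+0684 (starts at byte 4)
Byte[6]=E5: 3-byte lead, need 2 cont bytes. acc=0x5
Byte[7]=86: continuation. acc=(acc<<6)|0x06=0x146
Byte[8]=B8: continuation. acc=(acc<<6)|0x38=0x51B8
Completed: cp=U+51B8 (starts at byte 6)
Byte[9]=F0: 4-byte lead, need 3 cont bytes. acc=0x0
Byte[10]=9C: continuation. acc=(acc<<6)|0x1C=0x1C
Byte[11]=B5: continuation. acc=(acc<<6)|0x35=0x735
Byte[12]=90: continuation. acc=(acc<<6)|0x10=0x1CD50
Completed: cp=U+1CD50 (starts at byte 9)
Byte[13]=DB: 2-byte lead, need 1 cont bytes. acc=0x1B
Byte[14]=94: continuation. acc=(acc<<6)|0x14=0x6D4
Completed: cp=U+06D4 (starts at byte 13)
Byte[15]=51: 1-byte ASCII. cp=U+0051
Byte[16]=F0: 4-byte lead, need 3 cont bytes. acc=0x0
Byte[17]=96: continuation. acc=(acc<<6)|0x16=0x16
Byte[18]=96: continuation. acc=(acc<<6)|0x16=0x596
Byte[19]=8A: continuation. acc=(acc<<6)|0x0A=0x1658A
Completed: cp=U+1658A (starts at byte 16)

Answer: 0 4 6 9 13 15 16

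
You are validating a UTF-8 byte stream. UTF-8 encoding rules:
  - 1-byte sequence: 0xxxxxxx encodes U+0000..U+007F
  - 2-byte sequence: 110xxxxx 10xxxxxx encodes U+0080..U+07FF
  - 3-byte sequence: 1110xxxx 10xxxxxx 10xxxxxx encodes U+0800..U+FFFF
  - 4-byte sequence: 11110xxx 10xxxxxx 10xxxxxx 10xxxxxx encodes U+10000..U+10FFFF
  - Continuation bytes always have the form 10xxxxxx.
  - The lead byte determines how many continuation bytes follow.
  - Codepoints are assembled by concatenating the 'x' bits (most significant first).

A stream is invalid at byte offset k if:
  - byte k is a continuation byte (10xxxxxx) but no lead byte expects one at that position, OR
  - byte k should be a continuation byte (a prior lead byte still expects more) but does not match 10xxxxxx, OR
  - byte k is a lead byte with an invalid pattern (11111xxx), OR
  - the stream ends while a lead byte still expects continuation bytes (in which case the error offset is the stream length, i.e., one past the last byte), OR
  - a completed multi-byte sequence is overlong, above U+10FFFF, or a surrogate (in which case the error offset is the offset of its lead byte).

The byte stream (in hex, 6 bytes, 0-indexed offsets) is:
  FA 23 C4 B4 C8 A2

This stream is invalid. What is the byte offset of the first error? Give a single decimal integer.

Byte[0]=FA: INVALID lead byte (not 0xxx/110x/1110/11110)

Answer: 0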